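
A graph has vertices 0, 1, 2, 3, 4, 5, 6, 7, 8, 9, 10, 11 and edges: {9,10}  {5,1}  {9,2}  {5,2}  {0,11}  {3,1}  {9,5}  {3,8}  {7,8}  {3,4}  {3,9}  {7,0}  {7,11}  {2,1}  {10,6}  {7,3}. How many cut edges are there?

3

The edges on the cycle 5-2-1-5 are not bridges since each lies on that cycle.
But removing 4–3 disconnects 4 from 3; removing 10–9 disconnects 10 from 9; removing 6–10 disconnects 6 from 10 — these are bridges.
That makes 3 bridges.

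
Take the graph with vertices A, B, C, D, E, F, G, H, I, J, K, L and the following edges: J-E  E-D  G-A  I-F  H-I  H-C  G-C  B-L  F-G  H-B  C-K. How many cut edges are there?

The edges on the cycle H-I-F-G-C-H are not bridges since each lies on that cycle.
But removing J-E disconnects J from E; removing G-A disconnects G from A; removing H-B disconnects H from B; removing B-L disconnects B from L — these are bridges.
In total 6 edges are bridges.

6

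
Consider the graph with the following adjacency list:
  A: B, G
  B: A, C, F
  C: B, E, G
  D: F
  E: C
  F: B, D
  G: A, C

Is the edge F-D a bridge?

Yes

Removing F-D leaves no path between F and D: the component count goes from 1 to 2. So it is a bridge.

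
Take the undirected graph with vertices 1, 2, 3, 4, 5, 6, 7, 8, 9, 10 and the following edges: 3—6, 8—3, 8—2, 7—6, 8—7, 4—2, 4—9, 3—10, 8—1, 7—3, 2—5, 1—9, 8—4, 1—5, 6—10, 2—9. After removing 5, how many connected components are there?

With 5 gone, the remaining components are: {1, 2, 3, 4, 6, 7, 8, 9, 10}.
That is 1 component.

1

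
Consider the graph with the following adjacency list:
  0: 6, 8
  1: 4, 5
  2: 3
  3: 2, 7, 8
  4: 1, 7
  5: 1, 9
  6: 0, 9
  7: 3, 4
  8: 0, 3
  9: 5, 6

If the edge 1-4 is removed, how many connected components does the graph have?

1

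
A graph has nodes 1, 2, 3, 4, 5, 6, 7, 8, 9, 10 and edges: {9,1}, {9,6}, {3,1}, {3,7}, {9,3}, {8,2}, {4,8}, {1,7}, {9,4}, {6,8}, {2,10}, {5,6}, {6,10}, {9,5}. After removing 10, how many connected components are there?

With 10 gone, the remaining components are: {1, 2, 3, 4, 5, 6, 7, 8, 9}.
That is 1 component.

1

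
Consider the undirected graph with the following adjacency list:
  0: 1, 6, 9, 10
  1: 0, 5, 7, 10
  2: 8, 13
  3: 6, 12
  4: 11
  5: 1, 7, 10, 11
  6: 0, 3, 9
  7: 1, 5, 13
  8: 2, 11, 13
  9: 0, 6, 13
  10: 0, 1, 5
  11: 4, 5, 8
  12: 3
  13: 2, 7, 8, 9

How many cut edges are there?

3

The edges on the cycle 9-13-2-8-11-5-1-0-9 are not bridges since each lies on that cycle.
But removing 6-3 disconnects 6 from 3; removing 3-12 disconnects 3 from 12; removing 4-11 disconnects 4 from 11 — these are bridges.
That makes 3 bridges.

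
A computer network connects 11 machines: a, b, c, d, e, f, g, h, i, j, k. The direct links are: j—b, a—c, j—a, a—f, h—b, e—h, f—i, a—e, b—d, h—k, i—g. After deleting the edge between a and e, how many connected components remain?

1

a and e are still connected via a-j-b-h-e, so the component count stays at 1.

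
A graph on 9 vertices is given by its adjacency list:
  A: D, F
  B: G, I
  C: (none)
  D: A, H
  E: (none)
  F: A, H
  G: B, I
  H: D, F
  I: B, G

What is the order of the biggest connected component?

E is isolated — a component by itself.
C is isolated — a component by itself.
Starting from B we can reach B, G, I. That is one component of size 3.
Starting from A we can reach A, D, F, H. That is one component of size 4.
The largest has 4 vertices.

4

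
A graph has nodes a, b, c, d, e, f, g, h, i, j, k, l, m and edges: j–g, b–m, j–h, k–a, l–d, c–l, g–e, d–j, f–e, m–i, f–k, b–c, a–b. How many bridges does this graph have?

3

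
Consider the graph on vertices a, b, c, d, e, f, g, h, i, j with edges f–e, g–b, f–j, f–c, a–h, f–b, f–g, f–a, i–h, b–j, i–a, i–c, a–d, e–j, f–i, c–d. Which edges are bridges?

none

The edges on the cycle f-i-h-a-f are not bridges since each lies on that cycle.
Every edge lies on some cycle, so there are no bridges.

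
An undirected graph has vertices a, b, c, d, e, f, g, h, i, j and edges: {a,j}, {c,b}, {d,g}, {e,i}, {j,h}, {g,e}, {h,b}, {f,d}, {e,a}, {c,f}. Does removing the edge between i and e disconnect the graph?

Removing i-e leaves no path between i and e: the component count goes from 1 to 2. So it is a bridge.

Yes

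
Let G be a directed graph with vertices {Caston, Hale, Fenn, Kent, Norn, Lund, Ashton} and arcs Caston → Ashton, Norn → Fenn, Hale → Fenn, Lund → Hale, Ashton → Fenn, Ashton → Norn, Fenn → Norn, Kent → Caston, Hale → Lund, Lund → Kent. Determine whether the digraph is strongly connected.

No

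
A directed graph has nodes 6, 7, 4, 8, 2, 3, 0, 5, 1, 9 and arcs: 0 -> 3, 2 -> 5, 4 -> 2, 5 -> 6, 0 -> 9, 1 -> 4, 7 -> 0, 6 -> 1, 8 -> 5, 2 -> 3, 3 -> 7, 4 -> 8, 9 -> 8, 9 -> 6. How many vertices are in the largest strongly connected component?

10

{0, 1, 2, 3, 4, 5, 6, 7, 8, 9} are all mutually reachable — one SCC of size 10.
The largest has 10 vertices.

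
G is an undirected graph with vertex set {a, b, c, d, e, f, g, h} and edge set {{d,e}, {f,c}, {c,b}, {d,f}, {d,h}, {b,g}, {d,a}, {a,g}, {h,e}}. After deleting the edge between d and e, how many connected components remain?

1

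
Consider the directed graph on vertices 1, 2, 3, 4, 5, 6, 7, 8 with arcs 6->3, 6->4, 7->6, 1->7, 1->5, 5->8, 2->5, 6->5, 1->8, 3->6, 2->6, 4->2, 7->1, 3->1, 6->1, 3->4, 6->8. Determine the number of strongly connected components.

3

{1, 2, 3, 4, 6, 7} are all mutually reachable — one SCC of size 6.
{5} is an SCC by itself.
{8} is an SCC by itself.
That gives 3 strongly connected components.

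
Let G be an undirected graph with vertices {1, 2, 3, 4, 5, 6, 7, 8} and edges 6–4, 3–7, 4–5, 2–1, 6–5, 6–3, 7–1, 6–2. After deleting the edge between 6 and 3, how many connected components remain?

2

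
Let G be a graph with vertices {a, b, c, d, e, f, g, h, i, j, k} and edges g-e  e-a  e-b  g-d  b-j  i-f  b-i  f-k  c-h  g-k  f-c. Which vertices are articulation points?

b, c, e, f, g

Removing b increases the component count from 1 to 2, so b is a cut vertex.
Removing c increases the component count from 1 to 2, so c is a cut vertex.
Removing e increases the component count from 1 to 2, so e is a cut vertex.
Likewise f, g are cut vertices.
By contrast removing a leaves 1 component; it is not a cut vertex. No other vertex is a cut vertex either.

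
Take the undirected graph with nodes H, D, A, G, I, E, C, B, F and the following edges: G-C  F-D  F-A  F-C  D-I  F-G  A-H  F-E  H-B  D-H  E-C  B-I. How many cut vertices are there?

Removing F increases the component count from 1 to 2, so F is a cut vertex.
By contrast removing A leaves 1 component; it is not a cut vertex. No other vertex is a cut vertex either.

1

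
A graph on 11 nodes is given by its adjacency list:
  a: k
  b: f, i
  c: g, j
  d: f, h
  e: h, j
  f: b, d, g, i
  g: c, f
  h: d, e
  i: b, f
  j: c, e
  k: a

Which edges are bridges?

a-k

The edges on the cycle f-i-b-f are not bridges since each lies on that cycle.
But removing k-a disconnects k from a — this is a bridge.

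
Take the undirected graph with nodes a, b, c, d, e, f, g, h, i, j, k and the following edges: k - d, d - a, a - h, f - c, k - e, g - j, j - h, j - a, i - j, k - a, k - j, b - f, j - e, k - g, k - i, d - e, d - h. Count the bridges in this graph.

2

The edges on the cycle j-a-h-j are not bridges since each lies on that cycle.
But removing b - f disconnects b from f; removing f - c disconnects f from c — these are bridges.
That makes 2 bridges.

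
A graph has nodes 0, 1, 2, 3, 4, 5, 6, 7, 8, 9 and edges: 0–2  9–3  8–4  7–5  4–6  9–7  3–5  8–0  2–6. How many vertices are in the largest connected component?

5

1 is isolated — a component by itself.
Starting from 3 we can reach 3, 5, 7, 9. That is one component of size 4.
Starting from 0 we can reach 0, 2, 4, 6, 8. That is one component of size 5.
The largest has 5 vertices.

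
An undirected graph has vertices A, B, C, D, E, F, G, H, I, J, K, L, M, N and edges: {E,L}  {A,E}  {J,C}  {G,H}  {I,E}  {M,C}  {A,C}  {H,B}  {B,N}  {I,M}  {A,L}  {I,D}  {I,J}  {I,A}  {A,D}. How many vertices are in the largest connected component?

8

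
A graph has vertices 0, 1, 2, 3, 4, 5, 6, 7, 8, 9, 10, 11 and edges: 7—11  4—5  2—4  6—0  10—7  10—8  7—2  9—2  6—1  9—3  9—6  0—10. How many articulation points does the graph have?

6

Removing 2 increases the component count from 1 to 2, so 2 is a cut vertex.
Removing 4 increases the component count from 1 to 2, so 4 is a cut vertex.
Removing 6 increases the component count from 1 to 2, so 6 is a cut vertex.
Likewise 7, 9, 10 are cut vertices.
By contrast removing 0 leaves 1 component; it is not a cut vertex. No other vertex is a cut vertex either.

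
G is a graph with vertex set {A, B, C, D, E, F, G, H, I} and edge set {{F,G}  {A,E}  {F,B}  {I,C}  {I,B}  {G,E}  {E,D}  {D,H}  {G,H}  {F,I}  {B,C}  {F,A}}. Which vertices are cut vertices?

Removing F increases the component count from 1 to 2, so F is a cut vertex.
By contrast removing H leaves 1 component; it is not a cut vertex. No other vertex is a cut vertex either.

F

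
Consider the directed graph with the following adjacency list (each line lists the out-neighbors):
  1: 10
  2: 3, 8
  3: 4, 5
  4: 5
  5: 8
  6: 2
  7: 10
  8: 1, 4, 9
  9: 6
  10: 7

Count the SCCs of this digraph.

{2, 3, 4, 5, 6, 8, 9} are all mutually reachable — one SCC of size 7.
{7, 10} are all mutually reachable — one SCC of size 2.
{1} is an SCC by itself.
That gives 3 strongly connected components.

3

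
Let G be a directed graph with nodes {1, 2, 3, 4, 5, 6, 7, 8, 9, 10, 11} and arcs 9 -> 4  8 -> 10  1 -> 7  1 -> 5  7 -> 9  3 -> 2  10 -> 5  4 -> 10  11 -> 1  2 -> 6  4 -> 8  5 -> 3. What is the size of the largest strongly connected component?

1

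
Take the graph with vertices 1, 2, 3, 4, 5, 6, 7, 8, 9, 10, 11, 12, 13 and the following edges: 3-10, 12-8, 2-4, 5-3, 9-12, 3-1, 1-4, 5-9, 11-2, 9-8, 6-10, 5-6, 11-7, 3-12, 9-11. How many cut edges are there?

The edges on the cycle 5-9-11-2-4-1-3-5 are not bridges since each lies on that cycle.
But removing 11-7 disconnects 11 from 7 — this is a bridge.

1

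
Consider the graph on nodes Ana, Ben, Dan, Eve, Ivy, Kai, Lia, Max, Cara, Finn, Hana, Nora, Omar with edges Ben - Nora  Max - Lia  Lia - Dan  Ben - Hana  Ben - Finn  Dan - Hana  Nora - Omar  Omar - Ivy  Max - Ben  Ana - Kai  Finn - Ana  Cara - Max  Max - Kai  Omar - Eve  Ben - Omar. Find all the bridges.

Cara-Max, Eve-Omar, Ivy-Omar

The edges on the cycle Max-Lia-Dan-Hana-Ben-Max are not bridges since each lies on that cycle.
But removing Eve - Omar disconnects Eve from Omar; removing Omar - Ivy disconnects Omar from Ivy; removing Cara - Max disconnects Cara from Max — these are bridges.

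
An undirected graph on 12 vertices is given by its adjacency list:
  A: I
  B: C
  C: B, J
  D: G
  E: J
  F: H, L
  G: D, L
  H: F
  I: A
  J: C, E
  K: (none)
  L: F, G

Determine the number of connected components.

K is isolated — a component by itself.
Starting from A we can reach A, I. That is one component of size 2.
Starting from B we can reach B, C, E, J. That is one component of size 4.
Starting from D we can reach D, F, G, H, L. That is one component of size 5.
Total: 4 components.

4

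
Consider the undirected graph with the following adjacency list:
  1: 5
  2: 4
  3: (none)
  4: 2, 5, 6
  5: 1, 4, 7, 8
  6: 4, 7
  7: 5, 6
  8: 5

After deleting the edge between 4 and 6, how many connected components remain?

2

4 and 6 are still connected via 4-5-7-6, so the component count stays at 2.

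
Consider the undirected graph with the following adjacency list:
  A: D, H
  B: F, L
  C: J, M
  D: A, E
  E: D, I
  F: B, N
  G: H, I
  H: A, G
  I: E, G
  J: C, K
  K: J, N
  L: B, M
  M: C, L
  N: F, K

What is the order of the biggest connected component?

8

Starting from A we can reach A, D, E, G, H, I. That is one component of size 6.
Starting from B we can reach B, C, F, J, K, L, M, N. That is one component of size 8.
The largest has 8 vertices.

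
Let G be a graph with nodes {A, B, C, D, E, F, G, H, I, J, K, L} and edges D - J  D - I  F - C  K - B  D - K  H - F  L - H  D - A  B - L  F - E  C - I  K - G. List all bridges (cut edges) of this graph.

A-D, D-J, E-F, G-K

The edges on the cycle D-K-B-L-H-F-C-I-D are not bridges since each lies on that cycle.
But removing K - G disconnects K from G; removing E - F disconnects E from F; removing D - J disconnects D from J; removing D - A disconnects D from A — these are bridges.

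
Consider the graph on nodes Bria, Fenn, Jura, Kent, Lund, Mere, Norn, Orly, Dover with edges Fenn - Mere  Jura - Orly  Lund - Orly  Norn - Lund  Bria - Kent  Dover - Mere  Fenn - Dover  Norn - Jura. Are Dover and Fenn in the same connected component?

Yes

From Dover we can reach Fenn, Mere, Dover, which includes Fenn.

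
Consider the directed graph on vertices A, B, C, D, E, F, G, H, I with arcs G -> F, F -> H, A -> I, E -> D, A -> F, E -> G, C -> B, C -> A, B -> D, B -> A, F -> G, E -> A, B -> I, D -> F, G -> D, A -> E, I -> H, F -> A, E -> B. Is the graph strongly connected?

No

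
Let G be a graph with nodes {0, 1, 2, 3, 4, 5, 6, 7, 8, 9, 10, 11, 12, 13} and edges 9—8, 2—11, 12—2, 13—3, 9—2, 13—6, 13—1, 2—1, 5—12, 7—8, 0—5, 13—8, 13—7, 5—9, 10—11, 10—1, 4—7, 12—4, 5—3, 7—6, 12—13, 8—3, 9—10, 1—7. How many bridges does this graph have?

The edges on the cycle 13-7-8-13 are not bridges since each lies on that cycle.
But removing 5—0 disconnects 5 from 0 — this is a bridge.

1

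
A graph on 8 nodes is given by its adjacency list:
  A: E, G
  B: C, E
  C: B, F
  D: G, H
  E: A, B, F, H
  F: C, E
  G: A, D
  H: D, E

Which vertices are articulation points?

Removing E increases the component count from 1 to 2, so E is a cut vertex.
By contrast removing G leaves 1 component; it is not a cut vertex. No other vertex is a cut vertex either.

E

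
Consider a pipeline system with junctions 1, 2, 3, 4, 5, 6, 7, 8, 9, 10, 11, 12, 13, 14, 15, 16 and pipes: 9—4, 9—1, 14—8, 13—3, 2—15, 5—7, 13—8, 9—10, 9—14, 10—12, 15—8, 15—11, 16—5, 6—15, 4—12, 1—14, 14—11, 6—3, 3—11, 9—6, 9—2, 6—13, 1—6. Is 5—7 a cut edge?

Yes

Removing 5—7 leaves no path between 5 and 7: the component count goes from 2 to 3. So it is a bridge.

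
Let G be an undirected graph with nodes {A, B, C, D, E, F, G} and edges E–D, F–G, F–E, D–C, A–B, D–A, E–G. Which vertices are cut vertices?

A, D, E

Removing A increases the component count from 1 to 2, so A is a cut vertex.
Removing D increases the component count from 1 to 3, so D is a cut vertex.
Removing E increases the component count from 1 to 2, so E is a cut vertex.
By contrast removing G leaves 1 component; it is not a cut vertex. No other vertex is a cut vertex either.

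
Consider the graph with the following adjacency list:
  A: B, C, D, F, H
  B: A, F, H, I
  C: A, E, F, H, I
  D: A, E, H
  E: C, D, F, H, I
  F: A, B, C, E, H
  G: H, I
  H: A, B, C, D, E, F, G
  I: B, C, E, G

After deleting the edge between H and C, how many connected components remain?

H and C are still connected via H-A-C, so the component count stays at 1.

1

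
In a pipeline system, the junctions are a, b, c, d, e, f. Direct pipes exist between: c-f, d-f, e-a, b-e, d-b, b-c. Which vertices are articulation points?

Removing b increases the component count from 1 to 2, so b is a cut vertex.
Removing e increases the component count from 1 to 2, so e is a cut vertex.
By contrast removing f leaves 1 component; it is not a cut vertex. No other vertex is a cut vertex either.

b, e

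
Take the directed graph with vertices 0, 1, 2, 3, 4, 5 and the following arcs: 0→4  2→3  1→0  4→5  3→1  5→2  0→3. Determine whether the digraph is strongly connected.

Yes

From 4 we can reach every vertex (0, 1, 2, 3, 4, 5), and every vertex can reach 4 (0, 1, 2, 3, 4, 5). So the whole graph is one strongly connected component.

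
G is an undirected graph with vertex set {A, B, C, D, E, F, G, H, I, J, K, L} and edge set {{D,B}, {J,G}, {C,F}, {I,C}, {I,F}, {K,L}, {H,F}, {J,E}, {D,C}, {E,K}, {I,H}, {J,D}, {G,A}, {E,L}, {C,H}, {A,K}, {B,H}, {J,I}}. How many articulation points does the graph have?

Removing J increases the component count from 1 to 2, so J is a cut vertex.
By contrast removing I leaves 1 component; it is not a cut vertex. No other vertex is a cut vertex either.

1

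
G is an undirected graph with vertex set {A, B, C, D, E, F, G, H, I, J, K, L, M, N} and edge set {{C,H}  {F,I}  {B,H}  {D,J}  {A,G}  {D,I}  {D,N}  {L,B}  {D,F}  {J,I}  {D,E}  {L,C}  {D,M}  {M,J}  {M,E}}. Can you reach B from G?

No

The component containing G is {A, G}, and B is not in it.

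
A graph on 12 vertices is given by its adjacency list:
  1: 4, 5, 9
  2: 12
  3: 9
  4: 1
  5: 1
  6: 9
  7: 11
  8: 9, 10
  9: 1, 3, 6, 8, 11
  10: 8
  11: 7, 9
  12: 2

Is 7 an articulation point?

No

Deleting 7 leaves 2 components (was 2), so 7 is not a cut vertex.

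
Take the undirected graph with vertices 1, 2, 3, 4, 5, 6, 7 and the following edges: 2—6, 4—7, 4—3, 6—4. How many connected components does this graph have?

3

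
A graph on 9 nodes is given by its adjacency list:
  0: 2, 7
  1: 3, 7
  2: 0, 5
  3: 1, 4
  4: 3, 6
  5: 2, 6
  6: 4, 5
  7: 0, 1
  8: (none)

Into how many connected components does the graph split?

2

8 is isolated — a component by itself.
Starting from 0 we can reach 0, 1, 2, 3, 4, 5, 6, 7. That is one component of size 8.
Total: 2 components.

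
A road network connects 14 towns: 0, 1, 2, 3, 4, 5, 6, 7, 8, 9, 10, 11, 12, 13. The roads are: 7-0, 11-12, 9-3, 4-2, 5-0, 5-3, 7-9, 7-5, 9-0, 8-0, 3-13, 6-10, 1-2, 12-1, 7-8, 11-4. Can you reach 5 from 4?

The component containing 4 is {1, 2, 4, 11, 12}, and 5 is not in it.

No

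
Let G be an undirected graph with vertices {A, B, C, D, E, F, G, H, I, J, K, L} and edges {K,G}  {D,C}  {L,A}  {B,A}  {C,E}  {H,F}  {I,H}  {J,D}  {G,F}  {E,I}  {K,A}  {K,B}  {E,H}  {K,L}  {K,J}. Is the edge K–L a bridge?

After removing K–L, the path K-A-L still connects them, so the edge is not a bridge.

No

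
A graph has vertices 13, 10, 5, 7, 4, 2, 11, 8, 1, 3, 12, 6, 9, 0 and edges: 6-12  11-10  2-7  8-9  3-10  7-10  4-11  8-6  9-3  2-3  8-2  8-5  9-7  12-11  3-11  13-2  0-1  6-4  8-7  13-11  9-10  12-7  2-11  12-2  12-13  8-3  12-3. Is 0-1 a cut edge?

Removing 0-1 leaves no path between 0 and 1: the component count goes from 2 to 3. So it is a bridge.

Yes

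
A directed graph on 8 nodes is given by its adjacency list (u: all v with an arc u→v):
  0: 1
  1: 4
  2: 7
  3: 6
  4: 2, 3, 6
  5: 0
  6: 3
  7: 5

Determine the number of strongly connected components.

{0, 1, 2, 4, 5, 7} are all mutually reachable — one SCC of size 6.
{3, 6} are all mutually reachable — one SCC of size 2.
That gives 2 strongly connected components.

2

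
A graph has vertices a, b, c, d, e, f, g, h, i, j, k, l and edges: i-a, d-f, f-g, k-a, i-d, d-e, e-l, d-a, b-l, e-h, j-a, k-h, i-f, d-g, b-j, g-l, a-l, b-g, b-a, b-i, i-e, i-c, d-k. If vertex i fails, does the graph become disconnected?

Deleting i raises the number of components from 1 to 2, so i is a cut vertex.

Yes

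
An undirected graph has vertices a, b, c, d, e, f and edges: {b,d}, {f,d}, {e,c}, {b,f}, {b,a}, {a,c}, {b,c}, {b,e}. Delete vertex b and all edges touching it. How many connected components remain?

With b gone, the remaining components are: {d, f}; {a, c, e}.
That is 2 components.

2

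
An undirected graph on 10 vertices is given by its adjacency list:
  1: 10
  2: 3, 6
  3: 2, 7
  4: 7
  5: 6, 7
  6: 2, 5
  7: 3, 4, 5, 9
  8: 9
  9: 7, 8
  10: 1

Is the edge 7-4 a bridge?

Yes

Removing 7-4 leaves no path between 7 and 4: the component count goes from 2 to 3. So it is a bridge.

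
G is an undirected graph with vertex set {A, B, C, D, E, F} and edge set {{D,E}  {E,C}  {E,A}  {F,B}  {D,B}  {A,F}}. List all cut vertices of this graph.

Removing E increases the component count from 1 to 2, so E is a cut vertex.
By contrast removing A leaves 1 component; it is not a cut vertex. No other vertex is a cut vertex either.

E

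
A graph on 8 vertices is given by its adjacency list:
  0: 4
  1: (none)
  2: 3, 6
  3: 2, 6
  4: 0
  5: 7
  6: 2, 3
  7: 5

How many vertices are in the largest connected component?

1 is isolated — a component by itself.
Starting from 0 we can reach 0, 4. That is one component of size 2.
Starting from 5 we can reach 5, 7. That is one component of size 2.
Starting from 2 we can reach 2, 3, 6. That is one component of size 3.
The largest has 3 vertices.

3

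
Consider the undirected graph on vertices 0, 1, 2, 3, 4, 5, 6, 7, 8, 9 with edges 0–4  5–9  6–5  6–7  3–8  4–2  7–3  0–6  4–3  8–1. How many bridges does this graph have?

The edges on the cycle 0-4-3-7-6-0 are not bridges since each lies on that cycle.
But removing 5–6 disconnects 5 from 6; removing 1–8 disconnects 1 from 8; removing 3–8 disconnects 3 from 8; removing 9–5 disconnects 9 from 5 — these are bridges.
In total 5 edges are bridges.

5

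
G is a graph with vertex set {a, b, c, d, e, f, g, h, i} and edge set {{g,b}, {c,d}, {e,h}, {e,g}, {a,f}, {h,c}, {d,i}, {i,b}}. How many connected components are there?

2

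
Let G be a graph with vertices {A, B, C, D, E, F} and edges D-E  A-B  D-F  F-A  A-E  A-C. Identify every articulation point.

Removing A increases the component count from 1 to 3, so A is a cut vertex.
By contrast removing B leaves 1 component; it is not a cut vertex. No other vertex is a cut vertex either.

A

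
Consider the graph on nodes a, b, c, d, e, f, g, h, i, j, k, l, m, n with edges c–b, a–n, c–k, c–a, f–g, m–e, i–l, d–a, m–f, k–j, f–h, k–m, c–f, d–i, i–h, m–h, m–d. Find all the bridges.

a-n, b-c, e-m, f-g, i-l, j-k

The edges on the cycle m-d-i-h-m are not bridges since each lies on that cycle.
But removing a–n disconnects a from n; removing f–g disconnects f from g; removing k–j disconnects k from j; removing c–b disconnects c from b — these are bridges.
In total 6 edges are bridges.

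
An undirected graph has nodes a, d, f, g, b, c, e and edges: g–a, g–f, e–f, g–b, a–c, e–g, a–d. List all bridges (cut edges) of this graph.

a-c, a-d, a-g, b-g

The edges on the cycle e-g-f-e are not bridges since each lies on that cycle.
But removing a–c disconnects a from c; removing g–a disconnects g from a; removing g–b disconnects g from b; removing a–d disconnects a from d — these are bridges.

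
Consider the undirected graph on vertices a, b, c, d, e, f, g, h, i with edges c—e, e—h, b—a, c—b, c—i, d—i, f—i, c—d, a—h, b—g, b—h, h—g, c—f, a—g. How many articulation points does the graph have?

Removing c increases the component count from 1 to 2, so c is a cut vertex.
By contrast removing f leaves 1 component; it is not a cut vertex. No other vertex is a cut vertex either.

1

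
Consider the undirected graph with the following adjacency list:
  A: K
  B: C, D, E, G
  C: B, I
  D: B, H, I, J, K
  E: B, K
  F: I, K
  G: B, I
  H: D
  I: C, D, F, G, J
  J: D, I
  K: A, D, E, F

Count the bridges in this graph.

The edges on the cycle I-D-K-F-I are not bridges since each lies on that cycle.
But removing H-D disconnects H from D; removing K-A disconnects K from A — these are bridges.
That makes 2 bridges.

2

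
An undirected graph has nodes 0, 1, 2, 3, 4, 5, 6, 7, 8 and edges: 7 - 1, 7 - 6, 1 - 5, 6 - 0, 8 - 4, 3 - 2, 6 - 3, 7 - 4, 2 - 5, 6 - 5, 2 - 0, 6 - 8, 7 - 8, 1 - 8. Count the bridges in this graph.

0

The edges on the cycle 7-1-8-7 are not bridges since each lies on that cycle.
Every edge lies on some cycle, so there are no bridges.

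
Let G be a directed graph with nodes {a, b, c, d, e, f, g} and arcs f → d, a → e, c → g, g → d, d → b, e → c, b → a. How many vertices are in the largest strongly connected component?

{a, b, c, d, e, g} are all mutually reachable — one SCC of size 6.
{f} is an SCC by itself.
The largest has 6 vertices.

6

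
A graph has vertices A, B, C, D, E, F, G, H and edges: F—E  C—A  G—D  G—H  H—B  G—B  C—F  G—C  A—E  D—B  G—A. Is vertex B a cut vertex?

Deleting B leaves 1 component (was 1) (its neighbors D, G, H remain connected to each other), so B is not a cut vertex.

No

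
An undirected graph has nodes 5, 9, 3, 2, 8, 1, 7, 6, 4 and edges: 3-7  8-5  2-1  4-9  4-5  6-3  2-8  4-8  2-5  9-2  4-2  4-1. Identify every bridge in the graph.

The edges on the cycle 4-9-2-1-4 are not bridges since each lies on that cycle.
But removing 6-3 disconnects 6 from 3; removing 7-3 disconnects 7 from 3 — these are bridges.

3-6, 3-7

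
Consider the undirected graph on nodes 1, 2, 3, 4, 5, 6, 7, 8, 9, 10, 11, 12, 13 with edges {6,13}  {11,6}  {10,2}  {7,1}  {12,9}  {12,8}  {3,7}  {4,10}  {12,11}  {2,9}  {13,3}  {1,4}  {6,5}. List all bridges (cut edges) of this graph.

12-8, 5-6

The edges on the cycle 12-11-6-13-3-7-1-4-10-2-9-12 are not bridges since each lies on that cycle.
But removing 12–8 disconnects 12 from 8; removing 6–5 disconnects 6 from 5 — these are bridges.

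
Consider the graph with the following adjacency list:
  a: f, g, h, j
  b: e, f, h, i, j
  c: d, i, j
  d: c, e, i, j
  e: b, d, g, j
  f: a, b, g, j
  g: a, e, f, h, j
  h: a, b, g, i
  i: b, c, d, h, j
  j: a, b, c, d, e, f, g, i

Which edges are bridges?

none

The edges on the cycle c-j-g-e-b-h-i-c are not bridges since each lies on that cycle.
Every edge lies on some cycle, so there are no bridges.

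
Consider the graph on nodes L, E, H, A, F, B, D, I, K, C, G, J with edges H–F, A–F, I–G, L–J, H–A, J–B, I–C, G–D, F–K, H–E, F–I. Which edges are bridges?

The edges on the cycle H-A-F-H are not bridges since each lies on that cycle.
But removing I–G disconnects I from G; removing F–I disconnects F from I; removing L–J disconnects L from J; removing I–C disconnects I from C — these are bridges.
In total 8 edges are bridges.

B-J, C-I, D-G, E-H, F-I, F-K, G-I, J-L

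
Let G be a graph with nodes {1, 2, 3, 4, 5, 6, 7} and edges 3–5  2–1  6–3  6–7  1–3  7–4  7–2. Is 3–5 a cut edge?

Yes

Removing 3–5 leaves no path between 3 and 5: the component count goes from 1 to 2. So it is a bridge.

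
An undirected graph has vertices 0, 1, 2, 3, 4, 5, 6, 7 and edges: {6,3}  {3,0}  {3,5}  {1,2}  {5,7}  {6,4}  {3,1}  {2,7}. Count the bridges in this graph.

3

The edges on the cycle 3-1-2-7-5-3 are not bridges since each lies on that cycle.
But removing 4 - 6 disconnects 4 from 6; removing 3 - 6 disconnects 3 from 6; removing 3 - 0 disconnects 3 from 0 — these are bridges.
That makes 3 bridges.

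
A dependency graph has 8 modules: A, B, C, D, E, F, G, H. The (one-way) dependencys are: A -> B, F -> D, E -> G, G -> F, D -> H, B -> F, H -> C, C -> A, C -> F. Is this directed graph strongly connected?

No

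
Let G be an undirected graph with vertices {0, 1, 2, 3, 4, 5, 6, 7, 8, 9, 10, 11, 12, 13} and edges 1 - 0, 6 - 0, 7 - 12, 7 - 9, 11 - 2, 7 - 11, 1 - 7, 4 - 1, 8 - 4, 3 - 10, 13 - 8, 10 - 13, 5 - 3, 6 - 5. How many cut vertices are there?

Removing 1 increases the component count from 1 to 2, so 1 is a cut vertex.
Removing 7 increases the component count from 1 to 4, so 7 is a cut vertex.
Removing 11 increases the component count from 1 to 2, so 11 is a cut vertex.
By contrast removing 8 leaves 1 component; it is not a cut vertex. No other vertex is a cut vertex either.

3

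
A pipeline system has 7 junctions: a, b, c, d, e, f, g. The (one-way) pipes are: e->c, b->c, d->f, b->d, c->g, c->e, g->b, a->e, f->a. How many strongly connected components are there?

1

{a, b, c, d, e, f, g} are all mutually reachable — one SCC of size 7.
That gives 1 strongly connected component.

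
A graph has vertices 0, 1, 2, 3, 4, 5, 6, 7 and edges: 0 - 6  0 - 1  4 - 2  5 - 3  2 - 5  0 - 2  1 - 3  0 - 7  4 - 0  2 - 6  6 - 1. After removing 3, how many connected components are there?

1

With 3 gone, the remaining components are: {0, 1, 2, 4, 5, 6, 7}.
That is 1 component.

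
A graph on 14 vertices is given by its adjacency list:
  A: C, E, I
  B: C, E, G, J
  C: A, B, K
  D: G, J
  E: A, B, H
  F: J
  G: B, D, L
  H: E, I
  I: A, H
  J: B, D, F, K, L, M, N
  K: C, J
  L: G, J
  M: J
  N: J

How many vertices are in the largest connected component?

14

Starting from A we can reach A, B, C, D, E, F, G, H, I, J, K, L, M, N. That is one component of size 14.
The largest has 14 vertices.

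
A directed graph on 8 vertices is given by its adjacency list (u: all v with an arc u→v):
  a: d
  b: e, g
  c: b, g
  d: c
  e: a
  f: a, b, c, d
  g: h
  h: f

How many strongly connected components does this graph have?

{a, b, c, d, e, f, g, h} are all mutually reachable — one SCC of size 8.
That gives 1 strongly connected component.

1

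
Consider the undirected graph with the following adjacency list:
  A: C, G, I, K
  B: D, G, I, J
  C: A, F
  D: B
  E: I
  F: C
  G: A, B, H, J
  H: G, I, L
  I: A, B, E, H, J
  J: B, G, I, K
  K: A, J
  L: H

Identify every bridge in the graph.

A-C, B-D, C-F, E-I, H-L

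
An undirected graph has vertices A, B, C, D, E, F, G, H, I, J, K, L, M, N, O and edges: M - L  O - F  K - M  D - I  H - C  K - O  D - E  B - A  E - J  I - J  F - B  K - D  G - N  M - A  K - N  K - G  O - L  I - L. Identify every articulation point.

Removing K increases the component count from 2 to 3, so K is a cut vertex.
By contrast removing A leaves 2 components; it is not a cut vertex. No other vertex is a cut vertex either.

K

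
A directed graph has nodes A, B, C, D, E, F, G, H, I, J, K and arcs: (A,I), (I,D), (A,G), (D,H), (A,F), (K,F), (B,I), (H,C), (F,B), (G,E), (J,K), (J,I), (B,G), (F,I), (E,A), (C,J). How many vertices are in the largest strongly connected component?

{A, B, C, D, E, F, G, H, I, J, K} are all mutually reachable — one SCC of size 11.
The largest has 11 vertices.

11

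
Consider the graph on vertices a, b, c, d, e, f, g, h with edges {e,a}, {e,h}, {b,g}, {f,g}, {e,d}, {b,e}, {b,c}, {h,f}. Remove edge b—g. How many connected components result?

1

b and g are still connected via b-e-h-f-g, so the component count stays at 1.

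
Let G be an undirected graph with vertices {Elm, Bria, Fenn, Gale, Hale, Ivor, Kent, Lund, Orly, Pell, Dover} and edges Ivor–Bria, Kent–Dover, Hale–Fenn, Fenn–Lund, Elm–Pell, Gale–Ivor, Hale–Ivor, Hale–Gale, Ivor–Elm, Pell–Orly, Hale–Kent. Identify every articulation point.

Elm, Fenn, Hale, Ivor, Kent, Pell

Removing Elm increases the component count from 1 to 2, so Elm is a cut vertex.
Removing Fenn increases the component count from 1 to 2, so Fenn is a cut vertex.
Removing Hale increases the component count from 1 to 3, so Hale is a cut vertex.
Likewise Ivor, Kent, Pell are cut vertices.
By contrast removing Lund leaves 1 component; it is not a cut vertex. No other vertex is a cut vertex either.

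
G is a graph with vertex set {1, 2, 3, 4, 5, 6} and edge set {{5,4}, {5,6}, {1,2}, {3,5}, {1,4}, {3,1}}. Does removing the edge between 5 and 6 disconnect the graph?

Removing 5-6 leaves no path between 5 and 6: the component count goes from 1 to 2. So it is a bridge.

Yes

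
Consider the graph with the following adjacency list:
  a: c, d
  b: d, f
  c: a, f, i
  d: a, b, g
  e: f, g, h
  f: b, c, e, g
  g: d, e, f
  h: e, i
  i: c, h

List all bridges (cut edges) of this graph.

The edges on the cycle f-g-d-a-c-f are not bridges since each lies on that cycle.
Every edge lies on some cycle, so there are no bridges.

none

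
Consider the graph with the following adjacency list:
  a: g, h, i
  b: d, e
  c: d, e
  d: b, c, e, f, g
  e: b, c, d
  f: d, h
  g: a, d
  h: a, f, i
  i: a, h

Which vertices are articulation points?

d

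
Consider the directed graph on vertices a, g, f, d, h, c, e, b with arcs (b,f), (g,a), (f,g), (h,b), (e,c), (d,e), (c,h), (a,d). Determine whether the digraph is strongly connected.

From a we can reach every vertex (a, b, c, d, e, f, g, h), and every vertex can reach a (a, b, c, d, e, f, g, h). So the whole graph is one strongly connected component.

Yes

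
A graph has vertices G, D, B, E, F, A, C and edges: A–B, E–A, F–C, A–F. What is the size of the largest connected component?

D is isolated — a component by itself.
G is isolated — a component by itself.
Starting from A we can reach A, B, C, E, F. That is one component of size 5.
The largest has 5 vertices.

5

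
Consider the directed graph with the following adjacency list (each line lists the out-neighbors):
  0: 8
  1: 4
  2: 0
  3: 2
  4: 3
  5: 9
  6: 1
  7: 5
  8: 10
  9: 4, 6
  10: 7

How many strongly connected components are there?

{0, 1, 2, 3, 4, 5, 6, 7, 8, 9, 10} are all mutually reachable — one SCC of size 11.
That gives 1 strongly connected component.

1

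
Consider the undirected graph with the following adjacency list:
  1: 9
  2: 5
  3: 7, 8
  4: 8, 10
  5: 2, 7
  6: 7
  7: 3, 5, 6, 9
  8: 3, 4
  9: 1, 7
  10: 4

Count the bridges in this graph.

9

removing 7-9 disconnects 7 from 9; removing 7-6 disconnects 7 from 6; removing 3-7 disconnects 3 from 7; removing 1-9 disconnects 1 from 9 — these are bridges.
In total 9 edges are bridges.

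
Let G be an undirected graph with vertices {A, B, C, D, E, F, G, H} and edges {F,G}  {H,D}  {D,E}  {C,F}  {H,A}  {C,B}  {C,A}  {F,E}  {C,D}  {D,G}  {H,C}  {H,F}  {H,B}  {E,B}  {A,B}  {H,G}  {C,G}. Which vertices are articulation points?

none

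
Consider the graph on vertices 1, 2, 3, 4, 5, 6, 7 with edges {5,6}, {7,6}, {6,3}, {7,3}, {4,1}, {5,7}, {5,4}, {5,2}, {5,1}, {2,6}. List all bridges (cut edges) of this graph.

none

The edges on the cycle 5-4-1-5 are not bridges since each lies on that cycle.
Every edge lies on some cycle, so there are no bridges.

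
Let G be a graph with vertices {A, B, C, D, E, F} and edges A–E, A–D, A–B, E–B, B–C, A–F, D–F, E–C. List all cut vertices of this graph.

Removing A increases the component count from 1 to 2, so A is a cut vertex.
By contrast removing C leaves 1 component; it is not a cut vertex. No other vertex is a cut vertex either.

A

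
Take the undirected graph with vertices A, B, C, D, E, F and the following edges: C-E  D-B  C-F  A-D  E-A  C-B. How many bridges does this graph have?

The edges on the cycle C-E-A-D-B-C are not bridges since each lies on that cycle.
But removing C-F disconnects C from F — this is a bridge.

1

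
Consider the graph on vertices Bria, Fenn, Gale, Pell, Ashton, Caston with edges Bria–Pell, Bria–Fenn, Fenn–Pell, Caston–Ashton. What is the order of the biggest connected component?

Gale is isolated — a component by itself.
Starting from Ashton we can reach Ashton, Caston. That is one component of size 2.
Starting from Bria we can reach Bria, Fenn, Pell. That is one component of size 3.
The largest has 3 vertices.

3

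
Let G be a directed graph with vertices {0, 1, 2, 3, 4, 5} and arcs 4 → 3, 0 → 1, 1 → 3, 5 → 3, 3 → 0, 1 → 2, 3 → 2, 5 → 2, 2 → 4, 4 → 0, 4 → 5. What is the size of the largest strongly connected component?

{0, 1, 2, 3, 4, 5} are all mutually reachable — one SCC of size 6.
The largest has 6 vertices.

6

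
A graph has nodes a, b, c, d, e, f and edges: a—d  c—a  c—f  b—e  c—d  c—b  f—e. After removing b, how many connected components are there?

With b gone, the remaining components are: {a, c, d, e, f}.
That is 1 component.

1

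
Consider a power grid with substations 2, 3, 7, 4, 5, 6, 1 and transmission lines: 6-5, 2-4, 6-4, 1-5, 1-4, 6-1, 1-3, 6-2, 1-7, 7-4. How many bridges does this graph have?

1

The edges on the cycle 6-1-7-4-2-6 are not bridges since each lies on that cycle.
But removing 3-1 disconnects 3 from 1 — this is a bridge.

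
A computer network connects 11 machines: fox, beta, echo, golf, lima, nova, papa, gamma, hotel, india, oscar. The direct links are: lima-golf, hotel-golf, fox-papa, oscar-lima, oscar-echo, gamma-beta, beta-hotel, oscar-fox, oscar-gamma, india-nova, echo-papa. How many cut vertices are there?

1

Removing oscar increases the component count from 2 to 3, so oscar is a cut vertex.
By contrast removing hotel leaves 2 components; it is not a cut vertex. No other vertex is a cut vertex either.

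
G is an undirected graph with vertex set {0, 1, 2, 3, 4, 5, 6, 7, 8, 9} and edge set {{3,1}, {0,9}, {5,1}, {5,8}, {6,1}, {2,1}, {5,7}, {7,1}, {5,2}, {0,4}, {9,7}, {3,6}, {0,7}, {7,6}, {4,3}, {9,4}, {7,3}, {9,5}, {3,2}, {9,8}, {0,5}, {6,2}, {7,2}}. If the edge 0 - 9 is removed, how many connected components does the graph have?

1

0 and 9 are still connected via 0-4-9, so the component count stays at 1.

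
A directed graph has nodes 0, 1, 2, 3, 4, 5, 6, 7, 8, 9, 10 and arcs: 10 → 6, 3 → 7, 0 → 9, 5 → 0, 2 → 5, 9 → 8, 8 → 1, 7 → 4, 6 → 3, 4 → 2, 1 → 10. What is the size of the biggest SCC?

{0, 1, 2, 3, 4, 5, 6, 7, 8, 9, 10} are all mutually reachable — one SCC of size 11.
The largest has 11 vertices.

11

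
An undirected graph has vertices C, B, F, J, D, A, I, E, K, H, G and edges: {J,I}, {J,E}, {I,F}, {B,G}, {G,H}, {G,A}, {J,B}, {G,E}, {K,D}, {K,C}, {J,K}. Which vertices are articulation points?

Removing G increases the component count from 1 to 3, so G is a cut vertex.
Removing I increases the component count from 1 to 2, so I is a cut vertex.
Removing J increases the component count from 1 to 3, so J is a cut vertex.
Likewise K is a cut vertex.
By contrast removing C leaves 1 component; it is not a cut vertex. No other vertex is a cut vertex either.

G, I, J, K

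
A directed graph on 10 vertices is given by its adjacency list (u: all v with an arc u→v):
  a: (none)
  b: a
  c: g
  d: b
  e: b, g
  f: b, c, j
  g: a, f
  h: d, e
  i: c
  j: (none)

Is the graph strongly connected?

There is no directed path from f to i, so the graph is not strongly connected.

No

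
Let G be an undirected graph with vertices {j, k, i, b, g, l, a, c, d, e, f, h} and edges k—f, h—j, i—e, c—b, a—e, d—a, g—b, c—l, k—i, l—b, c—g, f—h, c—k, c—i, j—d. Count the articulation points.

Removing c increases the component count from 1 to 2, so c is a cut vertex.
By contrast removing b leaves 1 component; it is not a cut vertex. No other vertex is a cut vertex either.

1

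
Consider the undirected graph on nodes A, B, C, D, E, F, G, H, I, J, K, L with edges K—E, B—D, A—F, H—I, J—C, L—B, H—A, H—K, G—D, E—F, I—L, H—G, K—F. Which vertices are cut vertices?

Removing H increases the component count from 2 to 3, so H is a cut vertex.
By contrast removing A leaves 2 components; it is not a cut vertex. No other vertex is a cut vertex either.

H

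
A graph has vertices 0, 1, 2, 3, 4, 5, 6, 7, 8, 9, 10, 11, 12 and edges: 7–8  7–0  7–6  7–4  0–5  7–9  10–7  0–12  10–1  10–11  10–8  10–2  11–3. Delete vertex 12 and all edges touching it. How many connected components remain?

With 12 gone, the remaining components are: {0, 1, 2, 3, 4, 5, 6, 7, 8, 9, 10, 11}.
That is 1 component.

1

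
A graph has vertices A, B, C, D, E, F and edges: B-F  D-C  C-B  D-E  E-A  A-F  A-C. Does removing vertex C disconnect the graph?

Deleting C leaves 1 component (was 1) (its neighbors A, B, D remain connected to each other), so C is not a cut vertex.

No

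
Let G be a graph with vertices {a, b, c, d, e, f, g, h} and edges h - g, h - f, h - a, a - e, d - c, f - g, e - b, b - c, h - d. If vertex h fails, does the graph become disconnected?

Yes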